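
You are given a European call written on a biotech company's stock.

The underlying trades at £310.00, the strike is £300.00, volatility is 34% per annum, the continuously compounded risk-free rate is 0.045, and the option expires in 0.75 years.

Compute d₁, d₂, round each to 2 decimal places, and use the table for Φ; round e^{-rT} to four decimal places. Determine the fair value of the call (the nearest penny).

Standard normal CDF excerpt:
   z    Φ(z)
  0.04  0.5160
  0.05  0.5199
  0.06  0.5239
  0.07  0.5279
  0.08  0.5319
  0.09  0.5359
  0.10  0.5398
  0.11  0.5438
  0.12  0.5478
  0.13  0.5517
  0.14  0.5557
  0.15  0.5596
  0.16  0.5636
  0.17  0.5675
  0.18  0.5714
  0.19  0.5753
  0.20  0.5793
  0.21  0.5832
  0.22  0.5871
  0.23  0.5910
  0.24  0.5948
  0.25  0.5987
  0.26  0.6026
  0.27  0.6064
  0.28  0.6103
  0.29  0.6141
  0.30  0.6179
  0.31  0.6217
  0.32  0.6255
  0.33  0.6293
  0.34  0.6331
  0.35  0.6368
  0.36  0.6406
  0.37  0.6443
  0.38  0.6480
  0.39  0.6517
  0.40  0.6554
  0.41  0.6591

£45.46

T = 0.75;  σ√T = 0.2944
ln(S/K) + (r + σ²/2)T = ln(310/300) + (0.045 + 0.34²/2)·0.75 = 0.0328 + 0.0771 = 0.1099
d₁ = 0.1099 / 0.2944 = 0.3732 which rounds to 0.37
d₂ = d₁ − σ√T = 0.3732 − 0.2944 = 0.0788 which rounds to 0.08
exp(−rT) = exp(−0.045·0.75) = 0.9668
N(d₁) = N(0.37) = 0.6443;  N(d₂) = N(0.08) = 0.5319
C = 310·0.6443 − 300·0.9668·0.5319 = 199.7330 − 154.2723 = 45.4607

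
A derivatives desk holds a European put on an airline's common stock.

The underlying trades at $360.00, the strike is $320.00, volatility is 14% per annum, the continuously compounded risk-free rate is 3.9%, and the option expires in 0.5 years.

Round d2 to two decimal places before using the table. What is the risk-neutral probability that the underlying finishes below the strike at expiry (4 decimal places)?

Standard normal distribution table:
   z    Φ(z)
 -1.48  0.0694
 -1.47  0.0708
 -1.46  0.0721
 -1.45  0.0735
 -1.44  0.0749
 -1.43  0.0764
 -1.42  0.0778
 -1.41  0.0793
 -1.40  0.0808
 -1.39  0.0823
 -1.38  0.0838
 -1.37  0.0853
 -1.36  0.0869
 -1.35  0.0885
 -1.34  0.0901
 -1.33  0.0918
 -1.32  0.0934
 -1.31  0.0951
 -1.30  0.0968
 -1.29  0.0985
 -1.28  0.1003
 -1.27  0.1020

T = 0.5;  σ√T = 0.0990
ln(S/K) + (r + σ²/2)T = ln(360/320) + (0.039 + 0.14²/2)·0.5 = 0.1178 + 0.0244 = 0.1422
d₁ = 0.1422 / 0.0990 = 1.4363 ≈ 1.44
d₂ = d₁ − σ√T = 1.4363 − 0.0990 = 1.3373 ≈ 1.34
Pr(exercise) under Q = N(−d₂) = N(-1.34) = 0.0901

0.0901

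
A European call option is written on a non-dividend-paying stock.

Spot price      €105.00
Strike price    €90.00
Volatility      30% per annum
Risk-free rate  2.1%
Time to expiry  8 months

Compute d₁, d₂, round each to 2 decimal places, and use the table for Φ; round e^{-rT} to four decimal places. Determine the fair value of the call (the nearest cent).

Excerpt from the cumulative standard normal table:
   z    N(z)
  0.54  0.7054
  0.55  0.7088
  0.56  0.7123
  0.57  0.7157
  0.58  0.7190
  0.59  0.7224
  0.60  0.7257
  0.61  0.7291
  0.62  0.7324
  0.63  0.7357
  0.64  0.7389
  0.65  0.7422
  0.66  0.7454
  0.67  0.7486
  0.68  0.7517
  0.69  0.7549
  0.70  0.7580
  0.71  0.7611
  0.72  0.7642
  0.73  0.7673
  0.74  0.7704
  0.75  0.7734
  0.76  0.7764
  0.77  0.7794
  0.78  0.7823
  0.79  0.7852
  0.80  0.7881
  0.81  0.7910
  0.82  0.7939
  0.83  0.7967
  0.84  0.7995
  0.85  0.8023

€19.84

T = 0.6667;  σ√T = 0.2449
d₁ = [ln(105/90) + (0.021 + 0.3²/2)·0.6667] / 0.2449 = [0.1542 + 0.0440] / 0.2449 = 0.8089 which rounds to 0.81
d₂ = d₁ − σ√T = 0.8089 − 0.2449 = 0.5640 which rounds to 0.56
exp(−rT) = exp(−0.021·0.6667) = 0.9861
C = 105·N(0.81) − 90·0.9861·N(0.56) = 105·0.7910 − 90·0.9861·0.7123 = 83.0550 − 63.2159 = 19.8391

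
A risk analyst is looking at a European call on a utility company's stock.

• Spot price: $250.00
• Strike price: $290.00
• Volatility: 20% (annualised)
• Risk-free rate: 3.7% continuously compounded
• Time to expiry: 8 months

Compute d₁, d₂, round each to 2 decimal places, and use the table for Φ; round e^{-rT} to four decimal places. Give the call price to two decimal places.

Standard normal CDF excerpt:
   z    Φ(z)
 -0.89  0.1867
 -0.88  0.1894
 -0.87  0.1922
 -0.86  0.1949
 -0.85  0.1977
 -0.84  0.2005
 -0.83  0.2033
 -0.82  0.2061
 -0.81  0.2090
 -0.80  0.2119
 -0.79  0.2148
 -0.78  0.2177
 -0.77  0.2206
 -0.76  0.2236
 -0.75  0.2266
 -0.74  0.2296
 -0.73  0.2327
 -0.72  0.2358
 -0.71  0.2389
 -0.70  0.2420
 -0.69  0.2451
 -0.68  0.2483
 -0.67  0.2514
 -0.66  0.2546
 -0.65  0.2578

$5.35

T = 0.6667;  σ√T = 0.1633
d₁ = [ln(250/290) + (0.037 + ½·0.2²)·0.6667] / (σ√T) = (-0.1484 + 0.0380) / 0.1633 = -0.6762 ⇒ -0.68
d₂ = -0.6762 − 0.1633 = -0.8395 ⇒ -0.84
e^(−rT) = e^(−0.037·0.6667) = 0.9756
N(d₁) = N(-0.68) = 0.2483;  N(d₂) = N(-0.84) = 0.2005
C = 250·0.2483 − 290·0.9756·0.2005 = 62.0750 − 56.7263 = 5.3487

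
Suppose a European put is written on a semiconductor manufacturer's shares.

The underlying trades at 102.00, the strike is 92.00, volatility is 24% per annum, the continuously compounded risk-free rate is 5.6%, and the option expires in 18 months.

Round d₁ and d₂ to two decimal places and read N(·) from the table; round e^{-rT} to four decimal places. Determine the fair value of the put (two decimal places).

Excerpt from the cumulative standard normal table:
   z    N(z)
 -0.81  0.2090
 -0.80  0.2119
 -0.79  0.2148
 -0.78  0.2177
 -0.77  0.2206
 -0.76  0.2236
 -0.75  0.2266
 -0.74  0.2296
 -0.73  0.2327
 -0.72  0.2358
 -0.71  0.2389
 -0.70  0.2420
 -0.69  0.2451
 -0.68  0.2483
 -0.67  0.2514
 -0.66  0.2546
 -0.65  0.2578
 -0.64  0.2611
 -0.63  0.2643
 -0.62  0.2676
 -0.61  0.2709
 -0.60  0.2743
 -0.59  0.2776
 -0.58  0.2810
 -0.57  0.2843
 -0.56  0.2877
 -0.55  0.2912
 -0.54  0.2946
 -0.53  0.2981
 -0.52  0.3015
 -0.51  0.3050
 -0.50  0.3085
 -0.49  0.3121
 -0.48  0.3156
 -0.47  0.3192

4.19

σ√T = 0.24 × 1.2247 = 0.2939
ln(S/K) + (r + σ²/2)T = ln(102/92) + (0.056 + 0.24²/2)·1.5 = 0.1032 + 0.1272 = 0.2304
d₁ = 0.2304 / 0.2939 = 0.7838 ⇒ 0.78
d₂ = d₁ − σ√T = 0.7838 − 0.2939 = 0.4898 ⇒ 0.49
exp(−rT) = exp(−0.056·1.5) = 0.9194
N(−d₂) = N(-0.49) = 0.3121;  N(−d₁) = N(-0.78) = 0.2177
P = 92·0.9194·0.3121 − 102·0.2177 = 26.3989 − 22.2054 = 4.1935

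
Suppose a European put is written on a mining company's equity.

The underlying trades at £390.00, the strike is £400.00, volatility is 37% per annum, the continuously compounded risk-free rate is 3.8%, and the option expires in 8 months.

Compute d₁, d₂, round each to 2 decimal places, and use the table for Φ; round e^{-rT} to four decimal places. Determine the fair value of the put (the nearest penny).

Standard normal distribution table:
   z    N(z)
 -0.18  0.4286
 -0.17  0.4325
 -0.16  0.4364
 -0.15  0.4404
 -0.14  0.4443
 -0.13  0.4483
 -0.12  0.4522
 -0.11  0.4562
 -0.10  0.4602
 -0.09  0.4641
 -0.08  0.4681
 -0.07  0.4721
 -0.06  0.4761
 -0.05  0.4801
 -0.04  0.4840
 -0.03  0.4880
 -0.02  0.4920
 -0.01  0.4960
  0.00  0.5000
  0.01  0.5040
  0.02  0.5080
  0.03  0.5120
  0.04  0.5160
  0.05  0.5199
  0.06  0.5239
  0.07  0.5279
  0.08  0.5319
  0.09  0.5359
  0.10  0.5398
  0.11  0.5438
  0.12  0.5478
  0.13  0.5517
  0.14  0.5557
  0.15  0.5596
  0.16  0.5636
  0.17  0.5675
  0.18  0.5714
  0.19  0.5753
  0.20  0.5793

T = 0.6667;  σ√T = 0.3021
d₁ = [ln(390/400) + (0.038 + 0.37²/2)·0.6667] / 0.3021 = [-0.0253 + 0.0710] / 0.3021 = 0.1511 → 0.15
d₂ = d₁ − σ√T = 0.1511 − 0.3021 = -0.1510 → -0.15
exp(−rT) = exp(−0.038·0.6667) = 0.9750
P = 400·0.9750·N(0.15) − 390·N(-0.15) = 400·0.9750·0.5596 − 390·0.4404 = 218.2440 − 171.7560 = 46.4880

£46.49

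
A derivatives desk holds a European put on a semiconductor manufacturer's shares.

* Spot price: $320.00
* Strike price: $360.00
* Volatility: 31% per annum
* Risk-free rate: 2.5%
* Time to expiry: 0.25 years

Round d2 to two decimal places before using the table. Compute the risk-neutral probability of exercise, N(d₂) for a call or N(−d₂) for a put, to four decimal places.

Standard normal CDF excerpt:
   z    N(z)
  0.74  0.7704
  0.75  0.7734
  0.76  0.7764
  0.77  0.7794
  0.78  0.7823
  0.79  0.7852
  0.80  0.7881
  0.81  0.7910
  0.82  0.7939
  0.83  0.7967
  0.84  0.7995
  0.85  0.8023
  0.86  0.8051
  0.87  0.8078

0.7881

σ√T = 0.31·√0.25 = 0.1550
d₁ = [ln(320/360) + (0.025 + 0.31²/2)·0.25] / 0.1550 = [-0.1178 + 0.0183] / 0.1550 = -0.6421 ≈ -0.64
d₂ = d₁ − σ√T = -0.6421 − 0.1550 = -0.7971 ≈ -0.80
Pr(exercise) under Q = N(−d₂) = N(0.80) = 0.7881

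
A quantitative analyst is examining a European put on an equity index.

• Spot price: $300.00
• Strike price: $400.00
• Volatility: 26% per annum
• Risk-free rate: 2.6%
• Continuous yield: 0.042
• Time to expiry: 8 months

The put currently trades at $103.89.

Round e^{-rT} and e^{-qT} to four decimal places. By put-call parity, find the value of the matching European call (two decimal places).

exp(−qT) = exp(−0.042·0.6667) = 0.9724;  exp(−rT) = exp(−0.026·0.6667) = 0.9828
Put-call parity: C − P = S·e^(−qT) − K·e^(−rT) = 300·0.9724 − 400·0.9828 = 291.7200 − 393.1200 = -101.4000
C = P + (C − P) = 103.89 + (-101.4000) = 2.4900

$2.49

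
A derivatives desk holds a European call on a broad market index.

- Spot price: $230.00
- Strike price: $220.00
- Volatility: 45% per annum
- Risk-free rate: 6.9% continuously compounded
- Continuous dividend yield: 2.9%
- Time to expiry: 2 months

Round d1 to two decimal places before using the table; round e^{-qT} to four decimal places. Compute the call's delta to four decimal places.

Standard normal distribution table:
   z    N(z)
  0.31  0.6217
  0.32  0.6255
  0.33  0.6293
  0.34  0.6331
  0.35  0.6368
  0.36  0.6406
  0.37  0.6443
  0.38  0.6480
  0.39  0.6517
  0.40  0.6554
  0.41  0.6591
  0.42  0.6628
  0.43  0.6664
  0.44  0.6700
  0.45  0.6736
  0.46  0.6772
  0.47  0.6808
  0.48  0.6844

0.6412

T = 0.1667;  σ√T = 0.1837
d₁ = [ln(230/220) + (0.069 − 0.029 + ½·0.45²)·0.1667] / (σ√T) = (0.0445 + 0.0235) / 0.1837 = 0.3701 ≈ 0.37
N(d₁) = N(0.37) = 0.6443
Δ_call = e^(−qT)·N(d₁) = 0.9952·0.6443 = 0.6412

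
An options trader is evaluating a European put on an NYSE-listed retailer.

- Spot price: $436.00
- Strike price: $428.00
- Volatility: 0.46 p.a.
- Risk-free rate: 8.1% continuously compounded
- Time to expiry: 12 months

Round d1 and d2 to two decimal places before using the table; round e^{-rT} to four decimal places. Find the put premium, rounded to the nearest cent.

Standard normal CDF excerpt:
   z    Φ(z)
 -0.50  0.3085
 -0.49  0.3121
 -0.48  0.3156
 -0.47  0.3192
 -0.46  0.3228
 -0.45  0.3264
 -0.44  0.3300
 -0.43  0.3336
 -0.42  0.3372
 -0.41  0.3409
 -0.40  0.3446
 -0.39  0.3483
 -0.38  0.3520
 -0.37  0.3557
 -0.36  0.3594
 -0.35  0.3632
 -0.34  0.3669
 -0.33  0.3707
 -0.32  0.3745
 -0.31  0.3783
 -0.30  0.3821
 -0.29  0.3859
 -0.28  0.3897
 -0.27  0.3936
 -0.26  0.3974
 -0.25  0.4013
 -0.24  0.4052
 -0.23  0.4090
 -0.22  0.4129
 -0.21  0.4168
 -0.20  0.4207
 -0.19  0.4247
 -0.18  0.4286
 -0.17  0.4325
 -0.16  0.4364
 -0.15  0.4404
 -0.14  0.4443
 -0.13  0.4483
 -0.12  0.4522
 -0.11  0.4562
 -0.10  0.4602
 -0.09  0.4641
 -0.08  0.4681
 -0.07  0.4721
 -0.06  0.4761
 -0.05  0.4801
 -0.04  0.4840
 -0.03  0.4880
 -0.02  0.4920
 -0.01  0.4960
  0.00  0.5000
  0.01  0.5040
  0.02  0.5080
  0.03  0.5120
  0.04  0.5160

σ√T = 0.46 × 1.0000 = 0.4600
ln(S/K) + (r + σ²/2)T = ln(436/428) + (0.081 + 0.46²/2)·1 = 0.0185 + 0.1868 = 0.2053
d₁ = 0.2053 / 0.4600 = 0.4463 ⇒ 0.45
d₂ = d₁ − σ√T = 0.4463 − 0.4600 = -0.0137 ⇒ -0.01
e^(−rT) = e^(−0.081·1) = 0.9222
N(−d₂) = N(0.01) = 0.5040;  N(−d₁) = N(-0.45) = 0.3264
P = 428·0.9222·0.5040 − 436·0.3264 = 198.9296 − 142.3104 = 56.6192

$56.62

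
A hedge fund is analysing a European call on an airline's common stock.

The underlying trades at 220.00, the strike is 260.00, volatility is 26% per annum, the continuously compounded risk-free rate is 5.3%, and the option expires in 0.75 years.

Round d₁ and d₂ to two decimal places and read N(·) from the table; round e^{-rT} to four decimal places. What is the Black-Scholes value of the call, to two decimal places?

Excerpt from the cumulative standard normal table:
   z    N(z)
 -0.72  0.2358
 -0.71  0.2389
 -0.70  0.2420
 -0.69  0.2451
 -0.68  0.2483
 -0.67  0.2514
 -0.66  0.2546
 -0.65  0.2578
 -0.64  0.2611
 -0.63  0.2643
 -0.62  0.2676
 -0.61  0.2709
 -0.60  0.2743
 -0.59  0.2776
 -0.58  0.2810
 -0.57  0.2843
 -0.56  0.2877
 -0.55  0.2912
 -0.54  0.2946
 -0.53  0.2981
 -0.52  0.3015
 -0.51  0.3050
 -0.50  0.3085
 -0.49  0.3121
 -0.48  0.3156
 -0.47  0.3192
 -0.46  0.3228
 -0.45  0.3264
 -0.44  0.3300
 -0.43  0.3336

9.77

T = 0.75;  σ√T = 0.2252
d₁ = [ln(220/260) + (0.053 + 0.26²/2)·0.75] / 0.2252 = [-0.1671 + 0.0651] / 0.2252 = -0.4528 which rounds to -0.45
d₂ = d₁ − σ√T = -0.4528 − 0.2252 = -0.6780 which rounds to -0.68
e^(−rT) = e^(−0.053·0.75) = 0.9610
N(d₁) = N(-0.45) = 0.3264;  N(d₂) = N(-0.68) = 0.2483
C = 220·0.3264 − 260·0.9610·0.2483 = 71.8080 − 62.0402 = 9.7678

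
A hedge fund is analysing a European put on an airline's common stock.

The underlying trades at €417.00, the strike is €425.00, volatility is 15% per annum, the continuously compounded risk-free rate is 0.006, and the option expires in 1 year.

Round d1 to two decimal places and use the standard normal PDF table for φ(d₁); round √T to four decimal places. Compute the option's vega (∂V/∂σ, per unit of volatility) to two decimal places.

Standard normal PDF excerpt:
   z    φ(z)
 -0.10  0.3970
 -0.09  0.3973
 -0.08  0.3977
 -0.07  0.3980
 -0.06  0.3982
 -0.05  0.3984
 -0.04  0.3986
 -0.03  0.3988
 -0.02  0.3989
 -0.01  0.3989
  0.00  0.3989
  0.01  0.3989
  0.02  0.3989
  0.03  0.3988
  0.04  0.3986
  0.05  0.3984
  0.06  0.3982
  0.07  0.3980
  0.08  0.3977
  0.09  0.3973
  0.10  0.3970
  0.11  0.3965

σ√T = 0.15·√1 = 0.1500
d₁ = [ln(417/425) + (0.006 + ½·0.15²)·1] / (σ√T) = (-0.0190 + 0.0173) / 0.1500 = -0.0117 which rounds to -0.01
√T = √1 = 1.0000
φ(d₁) = φ(-0.01) = 0.3989
vega = S·φ(d₁)·√T = 417·0.3989·1.0000 = 166.3413

166.34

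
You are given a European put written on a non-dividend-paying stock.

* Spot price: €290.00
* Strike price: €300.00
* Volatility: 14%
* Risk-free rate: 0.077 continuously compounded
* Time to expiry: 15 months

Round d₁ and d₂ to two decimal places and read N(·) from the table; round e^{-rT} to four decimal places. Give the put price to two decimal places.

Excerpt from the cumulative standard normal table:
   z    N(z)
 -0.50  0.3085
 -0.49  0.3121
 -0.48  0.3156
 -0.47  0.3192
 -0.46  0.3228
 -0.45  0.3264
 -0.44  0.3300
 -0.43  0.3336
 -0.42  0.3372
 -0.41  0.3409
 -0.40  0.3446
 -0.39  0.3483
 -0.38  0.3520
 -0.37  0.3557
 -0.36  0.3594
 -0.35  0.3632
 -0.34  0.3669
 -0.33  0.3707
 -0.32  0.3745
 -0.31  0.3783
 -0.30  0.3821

T = 1.25;  σ√T = 0.1565
ln(S/K) + (r + σ²/2)T = ln(290/300) + (0.077 + 0.14²/2)·1.25 = -0.0339 + 0.1085 = 0.0746
d₁ = 0.0746 / 0.1565 = 0.4766 ⇒ 0.48
d₂ = d₁ − σ√T = 0.4766 − 0.1565 = 0.3201 ⇒ 0.32
e^(−rT) = e^(−0.077·1.25) = 0.9082
P = 300·0.9082·N(-0.32) − 290·N(-0.48) = 300·0.9082·0.3745 − 290·0.3156 = 102.0363 − 91.5240 = 10.5123

€10.51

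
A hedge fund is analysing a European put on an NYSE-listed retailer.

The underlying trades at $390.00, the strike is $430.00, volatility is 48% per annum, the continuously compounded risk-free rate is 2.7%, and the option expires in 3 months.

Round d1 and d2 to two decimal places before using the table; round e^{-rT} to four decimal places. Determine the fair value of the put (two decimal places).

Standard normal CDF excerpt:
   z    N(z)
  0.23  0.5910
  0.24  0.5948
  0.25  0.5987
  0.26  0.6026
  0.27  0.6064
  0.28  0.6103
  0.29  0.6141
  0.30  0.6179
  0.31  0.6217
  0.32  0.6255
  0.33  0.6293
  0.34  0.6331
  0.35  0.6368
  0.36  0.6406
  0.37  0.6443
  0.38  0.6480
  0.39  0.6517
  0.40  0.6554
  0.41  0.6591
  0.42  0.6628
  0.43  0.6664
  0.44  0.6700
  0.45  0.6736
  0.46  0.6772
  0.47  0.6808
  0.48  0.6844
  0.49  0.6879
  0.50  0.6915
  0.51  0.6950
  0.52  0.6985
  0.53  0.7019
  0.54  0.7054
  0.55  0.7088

$60.34

σ√T = 0.48·√0.25 = 0.2400
d₁ = [ln(390/430) + (0.027 + 0.48²/2)·0.25] / 0.2400 = [-0.0976 + 0.0355] / 0.2400 = -0.2587 which rounds to -0.26
d₂ = d₁ − σ√T = -0.2587 − 0.2400 = -0.4987 which rounds to -0.50
e^(−rT) = e^(−0.027·0.25) = 0.9933
N(−d₂) = N(0.50) = 0.6915;  N(−d₁) = N(0.26) = 0.6026
P = 430·0.9933·0.6915 − 390·0.6026 = 295.3528 − 235.0140 = 60.3388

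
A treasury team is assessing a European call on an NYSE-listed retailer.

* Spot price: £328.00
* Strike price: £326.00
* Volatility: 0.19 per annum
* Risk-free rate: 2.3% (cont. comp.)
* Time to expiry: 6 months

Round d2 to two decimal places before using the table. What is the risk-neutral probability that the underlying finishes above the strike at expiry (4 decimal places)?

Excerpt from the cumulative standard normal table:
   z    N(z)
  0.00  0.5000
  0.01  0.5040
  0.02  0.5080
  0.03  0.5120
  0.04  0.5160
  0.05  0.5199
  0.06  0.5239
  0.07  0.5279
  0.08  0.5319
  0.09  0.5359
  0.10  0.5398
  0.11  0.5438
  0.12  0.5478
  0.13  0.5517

σ√T = 0.19 × 0.7071 = 0.1344
d₁ = [ln(328/326) + (0.023 + 0.19²/2)·0.5] / 0.1344 = [0.0061 + 0.0205] / 0.1344 = 0.1983 which rounds to 0.20
d₂ = d₁ − σ√T = 0.1983 − 0.1344 = 0.0639 which rounds to 0.06
Risk-neutral Pr[S_T > K] = N(d₂) = N(0.06) = 0.5239

0.5239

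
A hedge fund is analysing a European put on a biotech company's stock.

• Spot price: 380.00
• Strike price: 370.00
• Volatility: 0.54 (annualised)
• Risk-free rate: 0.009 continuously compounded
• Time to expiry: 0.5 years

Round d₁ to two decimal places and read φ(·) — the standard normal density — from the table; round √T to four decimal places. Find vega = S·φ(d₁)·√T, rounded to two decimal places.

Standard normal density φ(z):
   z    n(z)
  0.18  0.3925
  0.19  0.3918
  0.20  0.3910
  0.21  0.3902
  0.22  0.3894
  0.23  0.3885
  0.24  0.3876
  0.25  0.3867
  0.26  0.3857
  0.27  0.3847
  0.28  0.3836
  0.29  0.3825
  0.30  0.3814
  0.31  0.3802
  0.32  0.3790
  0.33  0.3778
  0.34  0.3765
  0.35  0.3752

103.37

T = 0.5;  σ√T = 0.3818
d₁ = [ln(380/370) + (0.009 + 0.54²/2)·0.5] / 0.3818 = [0.0267 + 0.0774] / 0.3818 = 0.2725 → 0.27
√T = √0.5 = 0.7071
φ(d₁) = φ(0.27) = 0.3847
vega = S·φ(d₁)·√T = 380·0.3847·0.7071 = 103.3681
(Vega is the same for a European call and put with the same parameters.)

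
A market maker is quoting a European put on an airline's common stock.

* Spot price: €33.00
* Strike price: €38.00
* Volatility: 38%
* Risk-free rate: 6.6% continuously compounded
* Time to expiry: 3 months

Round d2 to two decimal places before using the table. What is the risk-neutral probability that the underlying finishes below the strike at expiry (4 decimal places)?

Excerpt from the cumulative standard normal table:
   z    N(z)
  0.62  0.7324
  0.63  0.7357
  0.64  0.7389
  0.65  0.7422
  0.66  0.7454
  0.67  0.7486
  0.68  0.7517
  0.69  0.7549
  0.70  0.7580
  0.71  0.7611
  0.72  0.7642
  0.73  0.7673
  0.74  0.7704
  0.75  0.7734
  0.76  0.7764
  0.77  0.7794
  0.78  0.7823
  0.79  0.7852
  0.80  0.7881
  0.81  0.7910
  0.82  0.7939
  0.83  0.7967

0.7734

σ√T = 0.38 × 0.5000 = 0.1900
ln(S/K) + (r + σ²/2)T = ln(33/38) + (0.066 + 0.38²/2)·0.25 = -0.1411 + 0.0345 = -0.1065
d₁ = -0.1065 / 0.1900 = -0.5607 ⇒ -0.56
d₂ = d₁ − σ√T = -0.5607 − 0.1900 = -0.7507 ⇒ -0.75
Risk-neutral Pr[S_T < K] = N(−d₂) = N(0.75) = 0.7734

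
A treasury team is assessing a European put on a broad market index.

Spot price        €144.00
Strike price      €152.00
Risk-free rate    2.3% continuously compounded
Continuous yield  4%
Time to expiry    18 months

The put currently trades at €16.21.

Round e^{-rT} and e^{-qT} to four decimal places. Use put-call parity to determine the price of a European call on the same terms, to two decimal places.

e^(−qT) = e^(−0.04·1.5) = 0.9418;  e^(−rT) = e^(−0.023·1.5) = 0.9661
Put-call parity: C − P = S·e^(−qT) − K·e^(−rT) = 144·0.9418 − 152·0.9661 = 135.6192 − 146.8472 = -11.2280
C = P + (C − P) = 16.21 + (-11.2280) = 4.9820

€4.98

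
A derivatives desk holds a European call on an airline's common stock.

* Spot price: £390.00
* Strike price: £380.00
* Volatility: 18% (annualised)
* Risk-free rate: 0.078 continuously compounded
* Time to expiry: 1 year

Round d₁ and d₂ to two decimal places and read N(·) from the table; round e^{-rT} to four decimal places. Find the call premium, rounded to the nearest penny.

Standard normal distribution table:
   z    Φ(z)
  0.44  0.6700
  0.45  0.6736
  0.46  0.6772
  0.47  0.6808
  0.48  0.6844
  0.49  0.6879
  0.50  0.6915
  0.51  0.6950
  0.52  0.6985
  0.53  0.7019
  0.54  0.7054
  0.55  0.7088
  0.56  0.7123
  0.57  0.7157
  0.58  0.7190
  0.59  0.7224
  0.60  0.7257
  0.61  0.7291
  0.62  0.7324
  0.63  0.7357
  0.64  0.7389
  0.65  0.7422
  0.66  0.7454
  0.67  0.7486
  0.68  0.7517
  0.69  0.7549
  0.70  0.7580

σ√T = 0.18·√1 = 0.1800
d₁ = [ln(390/380) + (0.078 + 0.18²/2)·1] / 0.1800 = [0.0260 + 0.0942] / 0.1800 = 0.6676 ≈ 0.67
d₂ = d₁ − σ√T = 0.6676 − 0.1800 = 0.4876 ≈ 0.49
exp(−rT) = exp(−0.078·1) = 0.9250
C = 390·N(0.67) − 380·0.9250·N(0.49) = 390·0.7486 − 380·0.9250·0.6879 = 291.9540 − 241.7968 = 50.1572

£50.16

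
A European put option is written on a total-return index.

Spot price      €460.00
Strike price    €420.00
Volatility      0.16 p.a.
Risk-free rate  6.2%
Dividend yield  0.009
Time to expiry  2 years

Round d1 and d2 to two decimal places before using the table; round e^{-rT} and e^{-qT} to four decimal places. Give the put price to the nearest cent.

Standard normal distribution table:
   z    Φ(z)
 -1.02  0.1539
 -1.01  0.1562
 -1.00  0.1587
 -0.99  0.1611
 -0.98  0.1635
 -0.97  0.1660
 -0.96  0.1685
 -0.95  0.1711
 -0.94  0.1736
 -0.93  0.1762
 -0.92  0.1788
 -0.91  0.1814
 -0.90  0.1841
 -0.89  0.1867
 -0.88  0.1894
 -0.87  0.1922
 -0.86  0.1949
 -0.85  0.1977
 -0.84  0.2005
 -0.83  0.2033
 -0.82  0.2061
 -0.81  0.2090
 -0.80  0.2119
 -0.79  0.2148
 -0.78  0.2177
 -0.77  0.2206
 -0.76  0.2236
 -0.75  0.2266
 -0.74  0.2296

σ√T = 0.16 × 1.4142 = 0.2263
d₁ = [ln(460/420) + (0.062 − 0.009 + 0.16²/2)·2] / 0.2263 = [0.0910 + 0.1316] / 0.2263 = 0.9836 → 0.98
d₂ = d₁ − σ√T = 0.9836 − 0.2263 = 0.7574 → 0.76
e^(−qT) = e^(−0.009·2) = 0.9822;  e^(−rT) = e^(−0.062·2) = 0.8834
N(−d₂) = N(-0.76) = 0.2236;  N(−d₁) = N(-0.98) = 0.1635
P = 420·0.8834·0.2236 − 460·0.9822·0.1635 = 82.9619 − 73.8713 = 9.0906

€9.09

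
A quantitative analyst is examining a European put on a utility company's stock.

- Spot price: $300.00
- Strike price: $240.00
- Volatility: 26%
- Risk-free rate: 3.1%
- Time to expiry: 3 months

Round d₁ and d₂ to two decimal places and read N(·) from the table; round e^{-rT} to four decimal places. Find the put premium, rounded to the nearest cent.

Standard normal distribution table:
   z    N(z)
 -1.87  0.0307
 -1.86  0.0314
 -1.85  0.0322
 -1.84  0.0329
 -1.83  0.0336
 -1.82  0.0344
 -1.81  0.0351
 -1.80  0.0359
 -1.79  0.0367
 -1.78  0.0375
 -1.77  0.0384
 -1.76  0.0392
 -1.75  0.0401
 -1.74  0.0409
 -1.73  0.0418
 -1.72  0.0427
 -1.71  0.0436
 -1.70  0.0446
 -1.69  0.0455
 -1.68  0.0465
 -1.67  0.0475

σ√T = 0.26 × 0.5000 = 0.1300
d₁ = [ln(300/240) + (0.031 + ½·0.26²)·0.25] / (σ√T) = (0.2231 + 0.0162) / 0.1300 = 1.8411 which rounds to 1.84
d₂ = 1.8411 − 0.1300 = 1.7111 which rounds to 1.71
e^(−rT) = e^(−0.031·0.25) = 0.9923
N(−d₂) = N(-1.71) = 0.0436;  N(−d₁) = N(-1.84) = 0.0329
P = 240·0.9923·0.0436 − 300·0.0329 = 10.3834 − 9.8700 = 0.5134

$0.51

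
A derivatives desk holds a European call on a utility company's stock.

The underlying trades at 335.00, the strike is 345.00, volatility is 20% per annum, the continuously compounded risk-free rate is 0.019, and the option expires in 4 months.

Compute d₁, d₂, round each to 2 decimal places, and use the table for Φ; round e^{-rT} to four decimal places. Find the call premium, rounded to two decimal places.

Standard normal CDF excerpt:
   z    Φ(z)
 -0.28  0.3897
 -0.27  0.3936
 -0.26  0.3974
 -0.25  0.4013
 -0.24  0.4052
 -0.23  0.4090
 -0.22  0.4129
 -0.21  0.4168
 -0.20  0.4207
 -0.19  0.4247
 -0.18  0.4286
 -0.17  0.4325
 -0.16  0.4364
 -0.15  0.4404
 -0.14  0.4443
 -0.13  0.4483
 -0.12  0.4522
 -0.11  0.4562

σ√T = 0.2 × 0.5774 = 0.1155
d₁ = [ln(335/345) + (0.019 + 0.2²/2)·0.3333] / 0.1155 = [-0.0294 + 0.0130] / 0.1155 = -0.1421 → -0.14
d₂ = d₁ − σ√T = -0.1421 − 0.1155 = -0.2576 → -0.26
exp(−rT) = exp(−0.019·0.3333) = 0.9937
C = 335·N(-0.14) − 345·0.9937·N(-0.26) = 335·0.4443 − 345·0.9937·0.3974 = 148.8405 − 136.2393 = 12.6012

12.60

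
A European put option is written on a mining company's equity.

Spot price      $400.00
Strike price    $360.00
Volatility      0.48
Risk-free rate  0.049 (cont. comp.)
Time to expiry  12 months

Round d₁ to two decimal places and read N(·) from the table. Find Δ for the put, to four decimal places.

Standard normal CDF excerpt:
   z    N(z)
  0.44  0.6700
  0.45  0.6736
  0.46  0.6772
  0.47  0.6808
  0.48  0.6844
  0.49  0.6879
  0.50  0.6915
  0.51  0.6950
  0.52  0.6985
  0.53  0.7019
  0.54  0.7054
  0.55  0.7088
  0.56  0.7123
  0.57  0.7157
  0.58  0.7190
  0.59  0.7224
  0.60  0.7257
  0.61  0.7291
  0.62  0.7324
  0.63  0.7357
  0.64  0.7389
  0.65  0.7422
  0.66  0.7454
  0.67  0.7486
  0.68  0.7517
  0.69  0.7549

σ√T = 0.48 × 1.0000 = 0.4800
d₁ = [ln(400/360) + (0.049 + 0.48²/2)·1] / 0.4800 = [0.1054 + 0.1642] / 0.4800 = 0.5616 which rounds to 0.56
N(d₁) = N(0.56) = 0.7123
Δ_put = N(d₁) − 1 = 0.7123 − 1 = -0.2877

-0.2877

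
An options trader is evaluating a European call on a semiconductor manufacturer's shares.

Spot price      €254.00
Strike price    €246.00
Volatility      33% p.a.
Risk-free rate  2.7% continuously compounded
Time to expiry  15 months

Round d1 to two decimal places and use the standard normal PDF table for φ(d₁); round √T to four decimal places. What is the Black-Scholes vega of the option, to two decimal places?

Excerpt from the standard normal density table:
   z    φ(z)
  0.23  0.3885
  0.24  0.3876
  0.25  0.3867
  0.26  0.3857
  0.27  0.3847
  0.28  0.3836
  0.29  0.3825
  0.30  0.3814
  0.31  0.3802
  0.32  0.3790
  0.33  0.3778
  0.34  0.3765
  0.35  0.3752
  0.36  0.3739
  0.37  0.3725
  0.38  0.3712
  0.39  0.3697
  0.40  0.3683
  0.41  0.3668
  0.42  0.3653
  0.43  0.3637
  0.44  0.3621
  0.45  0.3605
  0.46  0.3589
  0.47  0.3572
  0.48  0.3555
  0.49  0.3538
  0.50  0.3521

σ√T = 0.33 × 1.1180 = 0.3690
d₁ = [ln(254/246) + (0.027 + 0.33²/2)·1.25] / 0.3690 = [0.0320 + 0.1018] / 0.3690 = 0.3627 ⇒ 0.36
√T = √1.25 = 1.1180
φ(d₁) = φ(0.36) = 0.3739
vega = S·φ(d₁)·√T = 254·0.3739·1.1180 = 106.1771

106.18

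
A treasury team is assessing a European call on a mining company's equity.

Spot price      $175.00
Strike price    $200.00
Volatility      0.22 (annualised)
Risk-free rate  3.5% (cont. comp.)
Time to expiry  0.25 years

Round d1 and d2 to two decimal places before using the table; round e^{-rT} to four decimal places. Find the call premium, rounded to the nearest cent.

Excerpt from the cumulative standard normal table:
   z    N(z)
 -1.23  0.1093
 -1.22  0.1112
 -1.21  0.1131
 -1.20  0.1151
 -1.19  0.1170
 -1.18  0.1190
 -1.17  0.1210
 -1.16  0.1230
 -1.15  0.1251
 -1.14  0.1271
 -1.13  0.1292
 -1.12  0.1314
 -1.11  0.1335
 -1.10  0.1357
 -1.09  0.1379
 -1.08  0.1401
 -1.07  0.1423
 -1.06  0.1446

T = 0.25;  σ√T = 0.1100
ln(S/K) + (r + σ²/2)T = ln(175/200) + (0.035 + 0.22²/2)·0.25 = -0.1335 + 0.0148 = -0.1187
d₁ = -0.1187 / 0.1100 = -1.0794 ⇒ -1.08
d₂ = d₁ − σ√T = -1.0794 − 0.1100 = -1.1894 ⇒ -1.19
exp(−rT) = exp(−0.035·0.25) = 0.9913
C = 175·N(-1.08) − 200·0.9913·N(-1.19) = 175·0.1401 − 200·0.9913·0.1170 = 24.5175 − 23.1964 = 1.3211

$1.32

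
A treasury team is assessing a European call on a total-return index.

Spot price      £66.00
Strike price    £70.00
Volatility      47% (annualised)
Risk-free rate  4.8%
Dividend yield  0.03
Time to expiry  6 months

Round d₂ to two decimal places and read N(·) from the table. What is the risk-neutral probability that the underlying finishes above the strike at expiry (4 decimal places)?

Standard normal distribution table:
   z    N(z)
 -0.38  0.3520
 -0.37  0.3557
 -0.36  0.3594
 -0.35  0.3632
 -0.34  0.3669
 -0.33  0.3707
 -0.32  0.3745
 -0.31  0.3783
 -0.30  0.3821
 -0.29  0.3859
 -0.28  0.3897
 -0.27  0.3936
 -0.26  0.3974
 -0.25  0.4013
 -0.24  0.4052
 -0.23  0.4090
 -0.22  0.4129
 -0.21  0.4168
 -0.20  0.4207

T = 0.5;  σ√T = 0.3323
d₁ = [ln(66/70) + (0.048 − 0.03 + 0.47²/2)·0.5] / 0.3323 = [-0.0588 + 0.0642] / 0.3323 = 0.0162 ≈ 0.02
d₂ = d₁ − σ√T = 0.0162 − 0.3323 = -0.3161 ≈ -0.32
Pr(exercise) under Q = N(d₂) = 0.3745

0.3745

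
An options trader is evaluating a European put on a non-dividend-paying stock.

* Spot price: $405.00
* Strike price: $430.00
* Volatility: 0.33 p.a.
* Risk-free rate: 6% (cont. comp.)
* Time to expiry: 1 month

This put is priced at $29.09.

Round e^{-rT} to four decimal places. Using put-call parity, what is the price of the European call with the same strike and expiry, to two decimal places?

$6.24

e^(−rT) = e^(−0.06·0.08333) = 0.9950
Put-call parity: C − P = S − K·e^(−rT) = 405 − 430·0.9950 = 405 − 427.8500 = -22.8500
C = P + (C − P) = 29.09 + (-22.8500) = 6.2400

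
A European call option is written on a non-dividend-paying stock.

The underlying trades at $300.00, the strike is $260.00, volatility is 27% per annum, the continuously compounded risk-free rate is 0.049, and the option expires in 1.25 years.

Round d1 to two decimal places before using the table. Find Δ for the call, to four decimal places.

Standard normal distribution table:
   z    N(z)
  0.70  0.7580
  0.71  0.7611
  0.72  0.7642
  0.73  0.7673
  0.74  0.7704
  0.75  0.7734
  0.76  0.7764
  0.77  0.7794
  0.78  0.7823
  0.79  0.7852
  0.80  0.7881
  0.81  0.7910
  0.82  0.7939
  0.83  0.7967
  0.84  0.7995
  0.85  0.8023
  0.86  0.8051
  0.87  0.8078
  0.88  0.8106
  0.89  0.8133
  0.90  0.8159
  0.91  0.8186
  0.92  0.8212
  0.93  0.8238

0.7967

σ√T = 0.27 × 1.1180 = 0.3019
d₁ = [ln(300/260) + (0.049 + ½·0.27²)·1.25] / (σ√T) = (0.1431 + 0.1068) / 0.3019 = 0.8279 which rounds to 0.83
N(d₁) = N(0.83) = 0.7967
Δ_call = N(d₁) = 0.7967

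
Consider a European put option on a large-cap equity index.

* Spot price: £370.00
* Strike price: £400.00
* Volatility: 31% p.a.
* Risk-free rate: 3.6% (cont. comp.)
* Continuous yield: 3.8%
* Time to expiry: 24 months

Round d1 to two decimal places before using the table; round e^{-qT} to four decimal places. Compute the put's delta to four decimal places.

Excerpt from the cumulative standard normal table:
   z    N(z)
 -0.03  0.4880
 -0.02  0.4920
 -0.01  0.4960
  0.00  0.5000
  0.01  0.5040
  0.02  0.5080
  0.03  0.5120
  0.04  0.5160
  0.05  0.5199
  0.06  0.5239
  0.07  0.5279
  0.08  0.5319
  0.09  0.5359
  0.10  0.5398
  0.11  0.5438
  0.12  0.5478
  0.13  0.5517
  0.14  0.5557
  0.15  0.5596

σ√T = 0.31 × 1.4142 = 0.4384
ln(S/K) + (r − q + σ²/2)T = ln(370/400) + (0.036 − 0.038 + 0.31²/2)·2 = -0.0780 + 0.0921 = 0.0141
d₁ = 0.0141 / 0.4384 = 0.0322 ≈ 0.03
N(d₁) = N(0.03) = 0.5120
Δ_put = exp(−qT)·(N(d₁) − 1) = 0.9268·(0.5120 − 1) = -0.4523

-0.4523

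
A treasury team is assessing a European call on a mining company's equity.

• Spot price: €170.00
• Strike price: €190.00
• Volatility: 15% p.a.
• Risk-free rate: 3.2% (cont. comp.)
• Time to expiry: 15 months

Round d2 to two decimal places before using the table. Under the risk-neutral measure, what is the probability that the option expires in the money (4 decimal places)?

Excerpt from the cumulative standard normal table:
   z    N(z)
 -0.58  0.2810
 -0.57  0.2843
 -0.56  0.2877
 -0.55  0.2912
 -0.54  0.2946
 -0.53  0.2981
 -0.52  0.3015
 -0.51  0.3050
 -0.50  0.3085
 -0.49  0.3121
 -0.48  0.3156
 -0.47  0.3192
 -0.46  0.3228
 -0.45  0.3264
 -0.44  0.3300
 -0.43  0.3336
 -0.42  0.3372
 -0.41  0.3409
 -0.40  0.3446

σ√T = 0.15 × 1.1180 = 0.1677
ln(S/K) + (r + σ²/2)T = ln(170/190) + (0.032 + 0.15²/2)·1.25 = -0.1112 + 0.0541 = -0.0572
d₁ = -0.0572 / 0.1677 = -0.3409 → -0.34
d₂ = d₁ − σ√T = -0.3409 − 0.1677 = -0.5086 → -0.51
Pr(exercise) under Q = N(d₂) = 0.3050

0.3050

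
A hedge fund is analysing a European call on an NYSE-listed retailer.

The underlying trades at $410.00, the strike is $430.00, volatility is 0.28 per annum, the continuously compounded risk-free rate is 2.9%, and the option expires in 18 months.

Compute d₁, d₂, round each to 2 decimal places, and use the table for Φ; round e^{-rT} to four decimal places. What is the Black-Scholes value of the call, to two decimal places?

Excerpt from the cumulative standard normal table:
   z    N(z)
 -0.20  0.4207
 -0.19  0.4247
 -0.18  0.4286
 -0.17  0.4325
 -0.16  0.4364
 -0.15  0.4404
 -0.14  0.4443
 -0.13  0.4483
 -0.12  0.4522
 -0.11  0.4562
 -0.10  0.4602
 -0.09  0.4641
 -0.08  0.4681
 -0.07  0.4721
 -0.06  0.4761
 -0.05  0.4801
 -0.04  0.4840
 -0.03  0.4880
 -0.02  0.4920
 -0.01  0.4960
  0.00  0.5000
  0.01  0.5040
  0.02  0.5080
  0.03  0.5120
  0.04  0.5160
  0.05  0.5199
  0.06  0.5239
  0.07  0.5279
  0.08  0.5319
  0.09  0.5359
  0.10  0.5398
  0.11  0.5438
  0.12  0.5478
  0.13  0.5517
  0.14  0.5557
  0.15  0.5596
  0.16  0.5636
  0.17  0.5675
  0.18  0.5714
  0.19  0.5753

σ√T = 0.28 × 1.2247 = 0.3429
ln(S/K) + (r + σ²/2)T = ln(410/430) + (0.029 + 0.28²/2)·1.5 = -0.0476 + 0.1023 = 0.0547
d₁ = 0.0547 / 0.3429 = 0.1594 ≈ 0.16
d₂ = d₁ − σ√T = 0.1594 − 0.3429 = -0.1835 ≈ -0.18
exp(−rT) = exp(−0.029·1.5) = 0.9574
C = 410·N(0.16) − 430·0.9574·N(-0.18) = 410·0.5636 − 430·0.9574·0.4286 = 231.0760 − 176.4469 = 54.6291

$54.63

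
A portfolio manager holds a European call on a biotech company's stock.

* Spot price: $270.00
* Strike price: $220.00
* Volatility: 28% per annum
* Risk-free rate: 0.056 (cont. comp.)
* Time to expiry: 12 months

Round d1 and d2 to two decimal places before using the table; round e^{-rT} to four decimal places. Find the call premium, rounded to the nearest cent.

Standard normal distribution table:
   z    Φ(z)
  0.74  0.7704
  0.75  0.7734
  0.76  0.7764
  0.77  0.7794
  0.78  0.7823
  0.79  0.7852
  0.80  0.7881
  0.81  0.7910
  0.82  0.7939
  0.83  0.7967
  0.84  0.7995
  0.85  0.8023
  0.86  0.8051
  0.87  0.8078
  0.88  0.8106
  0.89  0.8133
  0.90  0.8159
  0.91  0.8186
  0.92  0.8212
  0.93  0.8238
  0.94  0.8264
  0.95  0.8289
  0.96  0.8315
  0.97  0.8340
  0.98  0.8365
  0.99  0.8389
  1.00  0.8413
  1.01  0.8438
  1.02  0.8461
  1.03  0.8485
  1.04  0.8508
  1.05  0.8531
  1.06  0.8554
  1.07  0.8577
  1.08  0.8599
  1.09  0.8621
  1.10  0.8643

$68.25

T = 1;  σ√T = 0.2800
d₁ = [ln(270/220) + (0.056 + 0.28²/2)·1] / 0.2800 = [0.2048 + 0.0952] / 0.2800 = 1.0714 ⇒ 1.07
d₂ = d₁ − σ√T = 1.0714 − 0.2800 = 0.7914 ⇒ 0.79
e^(−rT) = e^(−0.056·1) = 0.9455
C = 270·N(1.07) − 220·0.9455·N(0.79) = 270·0.8577 − 220·0.9455·0.7852 = 231.5790 − 163.3295 = 68.2495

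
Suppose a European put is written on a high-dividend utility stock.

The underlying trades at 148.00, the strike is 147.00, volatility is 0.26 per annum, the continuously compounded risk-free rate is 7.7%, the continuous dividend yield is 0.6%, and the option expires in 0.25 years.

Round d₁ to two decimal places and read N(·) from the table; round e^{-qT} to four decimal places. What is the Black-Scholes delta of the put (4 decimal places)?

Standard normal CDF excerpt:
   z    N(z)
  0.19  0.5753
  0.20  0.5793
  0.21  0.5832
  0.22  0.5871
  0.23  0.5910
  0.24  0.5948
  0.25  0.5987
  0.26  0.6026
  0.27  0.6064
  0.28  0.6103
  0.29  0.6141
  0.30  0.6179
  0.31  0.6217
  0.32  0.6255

-0.4007

σ√T = 0.26 × 0.5000 = 0.1300
d₁ = [ln(148/147) + (0.077 − 0.006 + ½·0.26²)·0.25] / (σ√T) = (0.0068 + 0.0262) / 0.1300 = 0.2537 which rounds to 0.25
N(d₁) = N(0.25) = 0.5987
Δ_put = e^(−qT)·(N(d₁) − 1) = 0.9985·(0.5987 − 1) = -0.4007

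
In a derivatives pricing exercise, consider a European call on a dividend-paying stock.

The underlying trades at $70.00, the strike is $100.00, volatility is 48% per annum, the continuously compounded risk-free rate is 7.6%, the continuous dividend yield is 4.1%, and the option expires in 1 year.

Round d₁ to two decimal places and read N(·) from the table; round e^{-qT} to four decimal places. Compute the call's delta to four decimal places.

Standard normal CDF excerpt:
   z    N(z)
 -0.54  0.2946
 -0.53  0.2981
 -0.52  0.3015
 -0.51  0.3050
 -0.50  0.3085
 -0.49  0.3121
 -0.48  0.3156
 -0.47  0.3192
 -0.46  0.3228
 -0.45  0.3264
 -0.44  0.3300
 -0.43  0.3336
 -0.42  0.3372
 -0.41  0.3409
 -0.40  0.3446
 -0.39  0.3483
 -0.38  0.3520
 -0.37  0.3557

0.3202

σ√T = 0.48 × 1.0000 = 0.4800
d₁ = [ln(70/100) + (0.076 − 0.041 + 0.48²/2)·1] / 0.4800 = [-0.3567 + 0.1502] / 0.4800 = -0.4302 → -0.43
N(d₁) = N(-0.43) = 0.3336
Δ_call = e^(−qT)·N(d₁) = 0.9598·0.3336 = 0.3202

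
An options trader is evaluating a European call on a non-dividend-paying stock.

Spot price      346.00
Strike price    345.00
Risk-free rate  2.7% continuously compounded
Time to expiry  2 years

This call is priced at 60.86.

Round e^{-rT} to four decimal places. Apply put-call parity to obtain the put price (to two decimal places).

e^(−rT) = e^(−0.027·2) = 0.9474
Put-call parity: C − P = S − K·e^(−rT) = 346 − 345·0.9474 = 346 − 326.8530 = 19.1470
P = C − (C − P) = 60.86 − (19.1470) = 41.7130

41.71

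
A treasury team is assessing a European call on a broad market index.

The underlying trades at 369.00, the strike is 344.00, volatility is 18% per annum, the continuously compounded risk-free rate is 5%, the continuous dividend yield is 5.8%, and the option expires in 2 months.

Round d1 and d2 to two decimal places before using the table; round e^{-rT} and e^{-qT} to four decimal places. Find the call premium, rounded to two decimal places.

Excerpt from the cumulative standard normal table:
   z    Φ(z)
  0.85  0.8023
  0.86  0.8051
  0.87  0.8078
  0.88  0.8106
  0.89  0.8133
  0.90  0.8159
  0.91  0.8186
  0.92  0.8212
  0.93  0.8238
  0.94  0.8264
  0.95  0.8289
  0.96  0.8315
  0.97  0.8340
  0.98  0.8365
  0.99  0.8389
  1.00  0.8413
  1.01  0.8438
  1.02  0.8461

T = 0.1667;  σ√T = 0.0735
d₁ = [ln(369/344) + (0.05 − 0.058 + ½·0.18²)·0.1667] / (σ√T) = (0.0702 + 0.0014) / 0.0735 = 0.9733 which rounds to 0.97
d₂ = 0.9733 − 0.0735 = 0.8998 which rounds to 0.90
e^(−qT) = e^(−0.058·0.1667) = 0.9904;  e^(−rT) = e^(−0.05·0.1667) = 0.9917
C = 369·0.9904·N(0.97) − 344·0.9917·N(0.90) = 369·0.9904·0.8340 − 344·0.9917·0.8159 = 304.7916 − 278.3400 = 26.4516

26.45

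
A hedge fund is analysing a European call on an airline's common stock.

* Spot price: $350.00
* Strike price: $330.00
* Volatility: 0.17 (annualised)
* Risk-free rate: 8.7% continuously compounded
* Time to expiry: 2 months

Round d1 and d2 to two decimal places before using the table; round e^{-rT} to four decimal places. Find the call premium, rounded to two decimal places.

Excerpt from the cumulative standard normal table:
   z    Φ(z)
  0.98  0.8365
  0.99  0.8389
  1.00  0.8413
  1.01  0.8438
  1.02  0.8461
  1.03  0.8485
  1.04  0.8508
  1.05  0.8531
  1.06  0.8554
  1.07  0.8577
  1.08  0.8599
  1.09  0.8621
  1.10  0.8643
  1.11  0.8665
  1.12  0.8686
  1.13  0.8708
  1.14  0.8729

σ√T = 0.17 × 0.4082 = 0.0694
ln(S/K) + (r + σ²/2)T = ln(350/330) + (0.087 + 0.17²/2)·0.1667 = 0.0588 + 0.0169 = 0.0757
d₁ = 0.0757 / 0.0694 = 1.0914 which rounds to 1.09
d₂ = d₁ − σ√T = 1.0914 − 0.0694 = 1.0220 which rounds to 1.02
exp(−rT) = exp(−0.087·0.1667) = 0.9856
C = 350·N(1.09) − 330·0.9856·N(1.02) = 350·0.8621 − 330·0.9856·0.8461 = 301.7350 − 275.1923 = 26.5427

$26.54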